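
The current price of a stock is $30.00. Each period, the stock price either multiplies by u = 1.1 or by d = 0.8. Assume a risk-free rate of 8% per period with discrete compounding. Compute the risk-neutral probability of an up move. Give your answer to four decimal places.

Risk-neutral probability p = (1 + 0.08 − 0.8)/(1.1 − 0.8) = 0.2800/0.3000 = 0.9333

p = 0.9333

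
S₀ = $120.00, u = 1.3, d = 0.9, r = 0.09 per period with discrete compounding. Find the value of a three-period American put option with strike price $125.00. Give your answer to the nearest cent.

Risk-neutral probability p = (1 + 0.09 − 0.9)/(1.3 − 0.9) = 0.1900/0.4000 = 0.4750
Terminal stock prices: S_uuu = 263.6, S_uud = 182.5, S_udd = 126.4, S_ddd = 87.48
Terminal payoffs (K − S): max(-138.6, 0) = 0, max(-57.52, 0) = 0, max(-1.36, 0) = 0, max(37.52, 0) = 37.52
Node uu (S = 202.8): continuation = 1/1.09·[0.4750·0.0000 + 0.5250·0.0000] = 0.0000; exercise value = 0.0000 ≤ continuation, so V_uu = 0.0000
Node ud (S = 140.4): continuation = 1/1.09·[0.4750·0.0000 + 0.5250·0.0000] = 0.0000; exercise value = 0.0000 ≤ continuation, so V_ud = 0.0000
Node dd (S = 97.2): continuation = 1/1.09·[0.4750·0.0000 + 0.5250·37.5200] = 18.0716; exercise value = 27.8000 > continuation, so V_dd = 27.8000 (exercise)
Node u (S = 156): continuation = 1/1.09·[0.4750·0.0000 + 0.5250·0.0000] = 0.0000; exercise value = 0.0000 ≤ continuation, so V_u = 0.0000
Node d (S = 108): continuation = 1/1.09·[0.4750·0.0000 + 0.5250·27.8000] = 13.3899; exercise value = 17.0000 > continuation, so V_d = 17.0000 (exercise)
Node 0 (S = 120): continuation = 1/1.09·[0.4750·0.0000 + 0.5250·17.0000] = 8.1881; exercise value = 5.0000 ≤ continuation, so V_0 = 8.1881

$8.19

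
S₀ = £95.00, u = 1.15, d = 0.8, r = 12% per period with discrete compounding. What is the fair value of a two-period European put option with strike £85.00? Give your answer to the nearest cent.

£0.14

Risk-neutral probability p = (1 + 0.12 − 0.8)/(1.15 − 0.8) = 0.3200/0.3500 = 0.9143
Terminal stock prices: S_uu = 125.6, S_ud = 87.4, S_dd = 60.8
Terminal payoffs (K − S): max(-40.64, 0) = 0, max(-2.4, 0) = 0, max(24.2, 0) = 24.2
Node u (S = 109.2): V_u = 1/1.12·[0.9143·0.0000 + 0.0857·0.0000] = 0.0000
Node d (S = 76): V_d = 1/1.12·[0.9143·0.0000 + 0.0857·24.2000] = 1.8520
Node 0 (S = 95): V_0 = 1/1.12·[0.9143·0.0000 + 0.0857·1.8520] = 0.1417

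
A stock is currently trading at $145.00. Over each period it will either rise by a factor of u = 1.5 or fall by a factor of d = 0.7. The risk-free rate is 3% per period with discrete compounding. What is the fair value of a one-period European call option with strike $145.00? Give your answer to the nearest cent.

$29.04

Risk-neutral probability p = (1 + 0.03 − 0.7)/(1.5 − 0.7) = 0.3300/0.8000 = 0.4125
Terminal stock prices: S_u = 217.5, S_d = 101.5
Terminal payoffs (S − K): max(72.5, 0) = 72.5, max(-43.5, 0) = 0
Node 0 (S = 145): V_0 = 1/1.03·[0.4125·72.5000 + 0.5875·0.0000] = 29.0352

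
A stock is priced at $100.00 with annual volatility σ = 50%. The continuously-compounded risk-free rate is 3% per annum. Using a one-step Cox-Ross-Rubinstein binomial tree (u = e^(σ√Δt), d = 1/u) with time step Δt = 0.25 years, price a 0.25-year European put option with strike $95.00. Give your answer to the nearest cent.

CRR parameters: u = e^(σ√Δt) = e^(0.5·√0.25) = 1.2840, d = 1/u = 0.7788
Per-period rate: rΔt = 0.03·0.25 = 0.0075, so R = e^0.0075 = 1.0075
Risk-neutral probability p = (e^0.0075 − 0.7788)/(1.2840 − 0.7788) = 0.2287/0.5052 = 0.4527
Terminal stock prices: S_u = 128.4, S_d = 77.88
Terminal payoffs (K − S): max(-33.4, 0) = 0, max(17.12, 0) = 17.12
Node 0 (S = 100): V_0 = e^(−0.0075)·[0.4527·0.0000 + 0.5473·17.1199] = 9.2993

$9.30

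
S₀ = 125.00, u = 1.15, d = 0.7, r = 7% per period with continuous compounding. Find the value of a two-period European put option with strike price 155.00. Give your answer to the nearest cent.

15.89

Risk-neutral probability p = (e^0.07 − 0.7)/(1.15 − 0.7) = 0.3725/0.4500 = 0.8278
Terminal stock prices: S_uu = 165.3, S_ud = 100.6, S_dd = 61.25
Terminal payoffs (K − S): max(-10.31, 0) = 0, max(54.38, 0) = 54.38, max(93.75, 0) = 93.75
Node u (S = 143.8): V_u = e^(−0.07)·[0.8278·0.0000 + 0.1722·54.3750] = 8.7306
Node d (S = 87.5): V_d = e^(−0.07)·[0.8278·54.3750 + 0.1722·93.7500] = 57.0210
Node 0 (S = 125): V_0 = e^(−0.07)·[0.8278·8.7306 + 0.1722·57.0210] = 15.8939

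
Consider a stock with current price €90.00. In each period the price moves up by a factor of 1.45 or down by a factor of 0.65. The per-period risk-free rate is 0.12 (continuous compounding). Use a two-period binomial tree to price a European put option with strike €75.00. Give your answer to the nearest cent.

€4.73

Risk-neutral probability p = (e^0.12 − 0.65)/(1.45 − 0.65) = 0.4775/0.8000 = 0.5969
Terminal stock prices: S_uu = 189.2, S_ud = 84.83, S_dd = 38.03
Terminal payoffs (K − S): max(-114.2, 0) = 0, max(-9.825, 0) = 0, max(36.97, 0) = 36.97
Node u (S = 130.5): V_u = e^(−0.12)·[0.5969·0.0000 + 0.4031·0.0000] = 0.0000
Node d (S = 58.5): V_d = e^(−0.12)·[0.5969·0.0000 + 0.4031·36.9750] = 13.2202
Node 0 (S = 90): V_0 = e^(−0.12)·[0.5969·0.0000 + 0.4031·13.2202] = 4.7268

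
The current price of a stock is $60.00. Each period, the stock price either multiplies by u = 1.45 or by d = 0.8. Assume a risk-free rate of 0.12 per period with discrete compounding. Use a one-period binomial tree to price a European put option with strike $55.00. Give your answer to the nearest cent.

Risk-neutral probability p = (1 + 0.12 − 0.8)/(1.45 − 0.8) = 0.3200/0.6500 = 0.4923
Terminal stock prices: S_u = 87, S_d = 48
Terminal payoffs (K − S): max(-32, 0) = 0, max(7, 0) = 7
Node 0 (S = 60): V_0 = 1/1.12·[0.4923·0.0000 + 0.5077·7.0000] = 3.1731

$3.17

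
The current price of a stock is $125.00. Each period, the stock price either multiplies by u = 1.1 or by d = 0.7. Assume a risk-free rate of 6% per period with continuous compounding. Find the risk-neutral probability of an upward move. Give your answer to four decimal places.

p = 0.9046

Risk-neutral probability p = (e^0.06 − 0.7)/(1.1 − 0.7) = 0.3618/0.4000 = 0.9046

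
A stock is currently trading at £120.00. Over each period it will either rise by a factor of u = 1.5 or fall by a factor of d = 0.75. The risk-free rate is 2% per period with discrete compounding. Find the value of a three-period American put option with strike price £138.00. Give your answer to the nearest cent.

£37.97

Risk-neutral probability p = (1 + 0.02 − 0.75)/(1.5 − 0.75) = 0.2700/0.7500 = 0.3600
Terminal stock prices: S_uuu = 405, S_uud = 202.5, S_udd = 101.2, S_ddd = 50.62
Terminal payoffs (K − S): max(-267, 0) = 0, max(-64.5, 0) = 0, max(36.75, 0) = 36.75, max(87.38, 0) = 87.38
Node uu (S = 270): continuation = 1/1.02·[0.3600·0.0000 + 0.6400·0.0000] = 0.0000; exercise value = 0.0000 ≤ continuation, so V_uu = 0.0000
Node ud (S = 135): continuation = 1/1.02·[0.3600·0.0000 + 0.6400·36.7500] = 23.0588; exercise value = 3.0000 ≤ continuation, so V_ud = 23.0588
Node dd (S = 67.5): continuation = 1/1.02·[0.3600·36.7500 + 0.6400·87.3750] = 67.7941; exercise value = 70.5000 > continuation, so V_dd = 70.5000 (exercise)
Node u (S = 180): continuation = 1/1.02·[0.3600·0.0000 + 0.6400·23.0588] = 14.4683; exercise value = 0.0000 ≤ continuation, so V_u = 14.4683
Node d (S = 90): continuation = 1/1.02·[0.3600·23.0588 + 0.6400·70.5000] = 52.3737; exercise value = 48.0000 ≤ continuation, so V_d = 52.3737
Node 0 (S = 120): continuation = 1/1.02·[0.3600·14.4683 + 0.6400·52.3737] = 37.9684; exercise value = 18.0000 ≤ continuation, so V_0 = 37.9684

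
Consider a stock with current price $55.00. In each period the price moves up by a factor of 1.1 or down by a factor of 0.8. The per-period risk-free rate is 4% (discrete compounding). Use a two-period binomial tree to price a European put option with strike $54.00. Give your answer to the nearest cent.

$2.35

Risk-neutral probability p = (1 + 0.04 − 0.8)/(1.1 − 0.8) = 0.2400/0.3000 = 0.8000
Terminal stock prices: S_uu = 66.55, S_ud = 48.4, S_dd = 35.2
Terminal payoffs (K − S): max(-12.55, 0) = 0, max(5.6, 0) = 5.6, max(18.8, 0) = 18.8
Node u (S = 60.5): V_u = 1/1.04·[0.8000·0.0000 + 0.2000·5.6000] = 1.0769
Node d (S = 44): V_d = 1/1.04·[0.8000·5.6000 + 0.2000·18.8000] = 7.9231
Node 0 (S = 55): V_0 = 1/1.04·[0.8000·1.0769 + 0.2000·7.9231] = 2.3521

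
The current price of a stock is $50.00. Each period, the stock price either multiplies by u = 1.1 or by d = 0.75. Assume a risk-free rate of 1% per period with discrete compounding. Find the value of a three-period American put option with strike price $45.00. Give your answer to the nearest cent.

$2.61

Risk-neutral probability p = (1 + 0.01 − 0.75)/(1.1 − 0.75) = 0.2600/0.3500 = 0.7429
Terminal stock prices: S_uuu = 66.55, S_uud = 45.38, S_udd = 30.94, S_ddd = 21.09
Terminal payoffs (K − S): max(-21.55, 0) = 0, max(-0.375, 0) = 0, max(14.06, 0) = 14.06, max(23.91, 0) = 23.91
Node uu (S = 60.5): continuation = 1/1.01·[0.7429·0.0000 + 0.2571·0.0000] = 0.0000; exercise value = 0.0000 ≤ continuation, so V_uu = 0.0000
Node ud (S = 41.25): continuation = 1/1.01·[0.7429·0.0000 + 0.2571·14.0625] = 3.5803; exercise value = 3.7500 > continuation, so V_ud = 3.7500 (exercise)
Node dd (S = 28.12): continuation = 1/1.01·[0.7429·14.0625 + 0.2571·23.9062] = 16.4295; exercise value = 16.8750 > continuation, so V_dd = 16.8750 (exercise)
Node u (S = 55): continuation = 1/1.01·[0.7429·0.0000 + 0.2571·3.7500] = 0.9547; exercise value = 0.0000 ≤ continuation, so V_u = 0.9547
Node d (S = 37.5): continuation = 1/1.01·[0.7429·3.7500 + 0.2571·16.8750] = 7.0545; exercise value = 7.5000 > continuation, so V_d = 7.5000 (exercise)
Node 0 (S = 50): continuation = 1/1.01·[0.7429·0.9547 + 0.2571·7.5000] = 2.6117; exercise value = 0.0000 ≤ continuation, so V_0 = 2.6117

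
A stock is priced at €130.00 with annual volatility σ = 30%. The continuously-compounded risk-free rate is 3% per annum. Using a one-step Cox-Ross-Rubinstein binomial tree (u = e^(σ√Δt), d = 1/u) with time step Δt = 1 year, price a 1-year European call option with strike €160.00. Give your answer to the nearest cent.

CRR parameters: u = e^(σ√Δt) = e^(0.3·√1) = 1.3499, d = 1/u = 0.7408
Per-period rate: rΔt = 0.03·1 = 0.03, so R = e^0.03 = 1.0305
Risk-neutral probability p = (e^0.03 − 0.7408)/(1.3499 − 0.7408) = 0.2896/0.6090 = 0.4756
Terminal stock prices: S_u = 175.5, S_d = 96.31
Terminal payoffs (S − K): max(15.48, 0) = 15.48, max(-63.69, 0) = 0
Node 0 (S = 130): V_0 = e^(−0.03)·[0.4756·15.4816 + 0.5244·0.0000] = 7.1449

€7.14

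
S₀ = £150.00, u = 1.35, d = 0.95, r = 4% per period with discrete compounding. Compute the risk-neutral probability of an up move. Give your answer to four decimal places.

p = 0.2250

Risk-neutral probability p = (1 + 0.04 − 0.95)/(1.35 − 0.95) = 0.0900/0.4000 = 0.2250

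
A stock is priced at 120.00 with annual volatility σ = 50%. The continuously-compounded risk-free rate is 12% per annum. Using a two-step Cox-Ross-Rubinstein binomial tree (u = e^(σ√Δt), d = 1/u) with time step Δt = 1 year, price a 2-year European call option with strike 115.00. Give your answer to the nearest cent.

43.48

CRR parameters: u = e^(σ√Δt) = e^(0.5·√1) = 1.6487, d = 1/u = 0.6065
Per-period rate: rΔt = 0.12·1 = 0.12, so R = e^0.12 = 1.1275
Risk-neutral probability p = (e^0.12 − 0.6065)/(1.6487 − 0.6065) = 0.5210/1.0422 = 0.4999
Terminal stock prices: S_uu = 326.2, S_ud = 120, S_dd = 44.15
Terminal payoffs (S − K): max(211.2, 0) = 211.2, max(5, 0) = 5, max(-70.85, 0) = 0
Node u (S = 197.8): V_u = e^(−0.12)·[0.4999·211.1938 + 0.5001·5.0000] = 95.8507
Node d (S = 72.78): V_d = e^(−0.12)·[0.4999·5.0000 + 0.5001·0.0000] = 2.2168
Node 0 (S = 120): V_0 = e^(−0.12)·[0.4999·95.8507 + 0.5001·2.2168] = 43.4787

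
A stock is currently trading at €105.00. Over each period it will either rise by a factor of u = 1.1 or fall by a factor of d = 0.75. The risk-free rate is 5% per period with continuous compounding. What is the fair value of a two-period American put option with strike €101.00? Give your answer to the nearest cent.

€4.51

Risk-neutral probability p = (e^0.05 − 0.75)/(1.1 − 0.75) = 0.3013/0.3500 = 0.8608
Terminal stock prices: S_uu = 127.1, S_ud = 86.63, S_dd = 59.06
Terminal payoffs (K − S): max(-26.05, 0) = 0, max(14.37, 0) = 14.37, max(41.94, 0) = 41.94
Node u (S = 115.5): continuation = e^(−0.05)·[0.8608·0.0000 + 0.1392·14.3750] = 1.9038; exercise value = 0.0000 ≤ continuation, so V_u = 1.9038
Node d (S = 78.75): continuation = e^(−0.05)·[0.8608·14.3750 + 0.1392·41.9375] = 17.3242; exercise value = 22.2500 > continuation, so V_d = 22.2500 (exercise)
Node 0 (S = 105): continuation = e^(−0.05)·[0.8608·1.9038 + 0.1392·22.2500] = 4.5055; exercise value = 0.0000 ≤ continuation, so V_0 = 4.5055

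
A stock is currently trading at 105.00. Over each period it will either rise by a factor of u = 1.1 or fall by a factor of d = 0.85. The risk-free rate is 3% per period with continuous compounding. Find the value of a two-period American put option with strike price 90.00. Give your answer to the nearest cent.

1.03

Risk-neutral probability p = (e^0.03 − 0.85)/(1.1 − 0.85) = 0.1805/0.2500 = 0.7218
Terminal stock prices: S_uu = 127.1, S_ud = 98.18, S_dd = 75.86
Terminal payoffs (K − S): max(-37.05, 0) = 0, max(-8.175, 0) = 0, max(14.14, 0) = 14.14
Node u (S = 115.5): continuation = e^(−0.03)·[0.7218·0.0000 + 0.2782·0.0000] = 0.0000; exercise value = 0.0000 ≤ continuation, so V_u = 0.0000
Node d (S = 89.25): continuation = e^(−0.03)·[0.7218·0.0000 + 0.2782·14.1375] = 3.8166; exercise value = 0.7500 ≤ continuation, so V_d = 3.8166
Node 0 (S = 105): continuation = e^(−0.03)·[0.7218·0.0000 + 0.2782·3.8166] = 1.0303; exercise value = 0.0000 ≤ continuation, so V_0 = 1.0303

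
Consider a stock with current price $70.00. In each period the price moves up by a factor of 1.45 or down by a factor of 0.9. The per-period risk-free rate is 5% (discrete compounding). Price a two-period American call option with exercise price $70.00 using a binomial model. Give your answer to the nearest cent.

Risk-neutral probability p = (1 + 0.05 − 0.9)/(1.45 − 0.9) = 0.1500/0.5500 = 0.2727
Terminal stock prices: S_uu = 147.2, S_ud = 91.35, S_dd = 56.7
Terminal payoffs (S − K): max(77.18, 0) = 77.18, max(21.35, 0) = 21.35, max(-13.3, 0) = 0
Node u (S = 101.5): continuation = 1/1.05·[0.2727·77.1750 + 0.7273·21.3500] = 34.8333; exercise value = 31.5000 ≤ continuation, so V_u = 34.8333
Node d (S = 63): continuation = 1/1.05·[0.2727·21.3500 + 0.7273·0.0000] = 5.5455; exercise value = 0.0000 ≤ continuation, so V_d = 5.5455
Node 0 (S = 70): continuation = 1/1.05·[0.2727·34.8333 + 0.7273·5.5455] = 12.8886; exercise value = 0.0000 ≤ continuation, so V_0 = 12.8886

$12.89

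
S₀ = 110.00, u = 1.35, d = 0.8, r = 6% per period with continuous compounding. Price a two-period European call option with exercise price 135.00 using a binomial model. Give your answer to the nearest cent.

13.16

Risk-neutral probability p = (e^0.06 − 0.8)/(1.35 − 0.8) = 0.2618/0.5500 = 0.4761
Terminal stock prices: S_uu = 200.5, S_ud = 118.8, S_dd = 70.4
Terminal payoffs (S − K): max(65.48, 0) = 65.48, max(-16.2, 0) = 0, max(-64.6, 0) = 0
Node u (S = 148.5): V_u = e^(−0.06)·[0.4761·65.4750 + 0.5239·0.0000] = 29.3552
Node d (S = 88): V_d = e^(−0.06)·[0.4761·0.0000 + 0.5239·0.0000] = 0.0000
Node 0 (S = 110): V_0 = e^(−0.06)·[0.4761·29.3552 + 0.5239·0.0000] = 13.1612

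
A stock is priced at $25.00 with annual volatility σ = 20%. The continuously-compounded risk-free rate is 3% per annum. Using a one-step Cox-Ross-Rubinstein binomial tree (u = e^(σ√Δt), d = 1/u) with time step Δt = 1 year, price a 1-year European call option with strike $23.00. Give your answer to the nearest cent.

$3.84

CRR parameters: u = e^(σ√Δt) = e^(0.2·√1) = 1.2214, d = 1/u = 0.8187
Per-period rate: rΔt = 0.03·1 = 0.03, so R = e^0.03 = 1.0305
Risk-neutral probability p = (e^0.03 − 0.8187)/(1.2214 − 0.8187) = 0.2117/0.4027 = 0.5258
Terminal stock prices: S_u = 30.54, S_d = 20.47
Terminal payoffs (S − K): max(7.535, 0) = 7.535, max(-2.532, 0) = 0
Node 0 (S = 25): V_0 = e^(−0.03)·[0.5258·7.5351 + 0.4742·0.0000] = 3.8448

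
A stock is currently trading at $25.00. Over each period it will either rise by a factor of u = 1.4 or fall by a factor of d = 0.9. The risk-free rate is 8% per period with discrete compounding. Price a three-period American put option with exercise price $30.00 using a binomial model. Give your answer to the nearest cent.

Risk-neutral probability p = (1 + 0.08 − 0.9)/(1.4 − 0.9) = 0.1800/0.5000 = 0.3600
Terminal stock prices: S_uuu = 68.6, S_uud = 44.1, S_udd = 28.35, S_ddd = 18.23
Terminal payoffs (K − S): max(-38.6, 0) = 0, max(-14.1, 0) = 0, max(1.65, 0) = 1.65, max(11.77, 0) = 11.77
Node uu (S = 49): continuation = 1/1.08·[0.3600·0.0000 + 0.6400·0.0000] = 0.0000; exercise value = 0.0000 ≤ continuation, so V_uu = 0.0000
Node ud (S = 31.5): continuation = 1/1.08·[0.3600·0.0000 + 0.6400·1.6500] = 0.9778; exercise value = 0.0000 ≤ continuation, so V_ud = 0.9778
Node dd (S = 20.25): continuation = 1/1.08·[0.3600·1.6500 + 0.6400·11.7750] = 7.5278; exercise value = 9.7500 > continuation, so V_dd = 9.7500 (exercise)
Node u (S = 35): continuation = 1/1.08·[0.3600·0.0000 + 0.6400·0.9778] = 0.5794; exercise value = 0.0000 ≤ continuation, so V_u = 0.5794
Node d (S = 22.5): continuation = 1/1.08·[0.3600·0.9778 + 0.6400·9.7500] = 6.1037; exercise value = 7.5000 > continuation, so V_d = 7.5000 (exercise)
Node 0 (S = 25): continuation = 1/1.08·[0.3600·0.5794 + 0.6400·7.5000] = 4.6376; exercise value = 5.0000 > continuation, so V_0 = 5.0000 (exercise)

$5.00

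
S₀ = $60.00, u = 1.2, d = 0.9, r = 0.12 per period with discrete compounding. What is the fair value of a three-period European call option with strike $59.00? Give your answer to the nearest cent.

Risk-neutral probability p = (1 + 0.12 − 0.9)/(1.2 − 0.9) = 0.2200/0.3000 = 0.7333
Terminal stock prices: S_uuu = 103.7, S_uud = 77.76, S_udd = 58.32, S_ddd = 43.74
Terminal payoffs (S − K): max(44.68, 0) = 44.68, max(18.76, 0) = 18.76, max(-0.68, 0) = 0, max(-15.26, 0) = 0
Node uu (S = 86.4): V_uu = 1/1.12·[0.7333·44.6800 + 0.2667·18.7600] = 33.7214
Node ud (S = 64.8): V_ud = 1/1.12·[0.7333·18.7600 + 0.2667·0.0000] = 12.2833
Node dd (S = 48.6): V_dd = 1/1.12·[0.7333·0.0000 + 0.2667·0.0000] = 0.0000
Node u (S = 72): V_u = 1/1.12·[0.7333·33.7214 + 0.2667·12.2833] = 25.0041
Node d (S = 54): V_d = 1/1.12·[0.7333·12.2833 + 0.2667·0.0000] = 8.0427
Node 0 (S = 60): V_0 = 1/1.12·[0.7333·25.0041 + 0.2667·8.0427] = 18.2867

$18.29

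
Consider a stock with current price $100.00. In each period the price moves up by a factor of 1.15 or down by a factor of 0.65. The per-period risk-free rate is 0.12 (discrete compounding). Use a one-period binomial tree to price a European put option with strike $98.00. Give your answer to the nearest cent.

$1.77

Risk-neutral probability p = (1 + 0.12 − 0.65)/(1.15 − 0.65) = 0.4700/0.5000 = 0.9400
Terminal stock prices: S_u = 115, S_d = 65
Terminal payoffs (K − S): max(-17, 0) = 0, max(33, 0) = 33
Node 0 (S = 100): V_0 = 1/1.12·[0.9400·0.0000 + 0.0600·33.0000] = 1.7679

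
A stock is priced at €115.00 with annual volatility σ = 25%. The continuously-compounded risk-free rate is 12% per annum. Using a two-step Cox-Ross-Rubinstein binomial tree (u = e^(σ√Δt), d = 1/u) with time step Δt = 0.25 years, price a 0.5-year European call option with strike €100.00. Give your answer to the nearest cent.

€22.47

CRR parameters: u = e^(σ√Δt) = e^(0.25·√0.25) = 1.1331, d = 1/u = 0.8825
Per-period rate: rΔt = 0.12·0.25 = 0.03, so R = e^0.03 = 1.0305
Risk-neutral probability p = (e^0.03 − 0.8825)/(1.1331 − 0.8825) = 0.1480/0.2507 = 0.5903
Terminal stock prices: S_uu = 147.7, S_ud = 115, S_dd = 89.56
Terminal payoffs (S − K): max(47.66, 0) = 47.66, max(15, 0) = 15, max(-10.44, 0) = 0
Node u (S = 130.3): V_u = e^(−0.03)·[0.5903·47.6629 + 0.4097·15.0000] = 33.2675
Node d (S = 101.5): V_d = e^(−0.03)·[0.5903·15.0000 + 0.4097·0.0000] = 8.5927
Node 0 (S = 115): V_0 = e^(−0.03)·[0.5903·33.2675 + 0.4097·8.5927] = 22.4736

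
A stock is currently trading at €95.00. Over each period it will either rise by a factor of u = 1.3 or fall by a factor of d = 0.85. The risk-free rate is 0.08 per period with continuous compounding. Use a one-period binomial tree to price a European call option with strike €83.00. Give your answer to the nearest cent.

Risk-neutral probability p = (e^0.08 − 0.85)/(1.3 − 0.85) = 0.2333/0.4500 = 0.5184
Terminal stock prices: S_u = 123.5, S_d = 80.75
Terminal payoffs (S − K): max(40.5, 0) = 40.5, max(-2.25, 0) = 0
Node 0 (S = 95): V_0 = e^(−0.08)·[0.5184·40.5000 + 0.4816·0.0000] = 19.3816

€19.38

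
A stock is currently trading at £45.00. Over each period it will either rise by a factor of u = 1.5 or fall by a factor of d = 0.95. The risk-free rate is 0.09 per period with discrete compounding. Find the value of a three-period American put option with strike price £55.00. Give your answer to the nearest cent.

Risk-neutral probability p = (1 + 0.09 − 0.95)/(1.5 − 0.95) = 0.1400/0.5500 = 0.2545
Terminal stock prices: S_uuu = 151.9, S_uud = 96.19, S_udd = 60.92, S_ddd = 38.58
Terminal payoffs (K − S): max(-96.88, 0) = 0, max(-41.19, 0) = 0, max(-5.919, 0) = 0, max(16.42, 0) = 16.42
Node uu (S = 101.2): continuation = 1/1.09·[0.2545·0.0000 + 0.7455·0.0000] = 0.0000; exercise value = 0.0000 ≤ continuation, so V_uu = 0.0000
Node ud (S = 64.12): continuation = 1/1.09·[0.2545·0.0000 + 0.7455·0.0000] = 0.0000; exercise value = 0.0000 ≤ continuation, so V_ud = 0.0000
Node dd (S = 40.61): continuation = 1/1.09·[0.2545·0.0000 + 0.7455·16.4181] = 11.2284; exercise value = 14.3875 > continuation, so V_dd = 14.3875 (exercise)
Node u (S = 67.5): continuation = 1/1.09·[0.2545·0.0000 + 0.7455·0.0000] = 0.0000; exercise value = 0.0000 ≤ continuation, so V_u = 0.0000
Node d (S = 42.75): continuation = 1/1.09·[0.2545·0.0000 + 0.7455·14.3875] = 9.8397; exercise value = 12.2500 > continuation, so V_d = 12.2500 (exercise)
Node 0 (S = 45): continuation = 1/1.09·[0.2545·0.0000 + 0.7455·12.2500] = 8.3778; exercise value = 10.0000 > continuation, so V_0 = 10.0000 (exercise)

£10.00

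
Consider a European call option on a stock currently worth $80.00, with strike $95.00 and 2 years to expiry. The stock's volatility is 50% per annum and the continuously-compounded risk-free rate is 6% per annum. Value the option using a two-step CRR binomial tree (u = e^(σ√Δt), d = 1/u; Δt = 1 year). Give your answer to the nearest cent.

$20.73

CRR parameters: u = e^(σ√Δt) = e^(0.5·√1) = 1.6487, d = 1/u = 0.6065
Per-period rate: rΔt = 0.06·1 = 0.06, so R = e^0.06 = 1.0618
Risk-neutral probability p = (e^0.06 − 0.6065)/(1.6487 − 0.6065) = 0.4553/1.0422 = 0.4369
Terminal stock prices: S_uu = 217.5, S_ud = 80, S_dd = 29.43
Terminal payoffs (S − K): max(122.5, 0) = 122.5, max(-15, 0) = 0, max(-65.57, 0) = 0
Node u (S = 131.9): V_u = e^(−0.06)·[0.4369·122.4625 + 0.5631·0.0000] = 50.3851
Node d (S = 48.52): V_d = e^(−0.06)·[0.4369·0.0000 + 0.5631·0.0000] = 0.0000
Node 0 (S = 80): V_0 = e^(−0.06)·[0.4369·50.3851 + 0.5631·0.0000] = 20.7300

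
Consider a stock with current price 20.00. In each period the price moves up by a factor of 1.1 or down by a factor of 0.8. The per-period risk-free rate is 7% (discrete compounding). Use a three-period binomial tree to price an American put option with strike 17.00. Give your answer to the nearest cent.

Risk-neutral probability p = (1 + 0.07 − 0.8)/(1.1 − 0.8) = 0.2700/0.3000 = 0.9000
Terminal stock prices: S_uuu = 26.62, S_uud = 19.36, S_udd = 14.08, S_ddd = 10.24
Terminal payoffs (K − S): max(-9.62, 0) = 0, max(-2.36, 0) = 0, max(2.92, 0) = 2.92, max(6.76, 0) = 6.76
Node uu (S = 24.2): continuation = 1/1.07·[0.9000·0.0000 + 0.1000·0.0000] = 0.0000; exercise value = 0.0000 ≤ continuation, so V_uu = 0.0000
Node ud (S = 17.6): continuation = 1/1.07·[0.9000·0.0000 + 0.1000·2.9200] = 0.2729; exercise value = 0.0000 ≤ continuation, so V_ud = 0.2729
Node dd (S = 12.8): continuation = 1/1.07·[0.9000·2.9200 + 0.1000·6.7600] = 3.0879; exercise value = 4.2000 > continuation, so V_dd = 4.2000 (exercise)
Node u (S = 22): continuation = 1/1.07·[0.9000·0.0000 + 0.1000·0.2729] = 0.0255; exercise value = 0.0000 ≤ continuation, so V_u = 0.0255
Node d (S = 16): continuation = 1/1.07·[0.9000·0.2729 + 0.1000·4.2000] = 0.6221; exercise value = 1.0000 > continuation, so V_d = 1.0000 (exercise)
Node 0 (S = 20): continuation = 1/1.07·[0.9000·0.0255 + 0.1000·1.0000] = 0.1149; exercise value = 0.0000 ≤ continuation, so V_0 = 0.1149

0.11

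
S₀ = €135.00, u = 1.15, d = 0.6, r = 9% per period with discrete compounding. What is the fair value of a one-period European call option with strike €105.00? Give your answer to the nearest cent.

€41.07

Risk-neutral probability p = (1 + 0.09 − 0.6)/(1.15 − 0.6) = 0.4900/0.5500 = 0.8909
Terminal stock prices: S_u = 155.2, S_d = 81
Terminal payoffs (S − K): max(50.25, 0) = 50.25, max(-24, 0) = 0
Node 0 (S = 135): V_0 = 1/1.09·[0.8909·50.2500 + 0.1091·0.0000] = 41.0717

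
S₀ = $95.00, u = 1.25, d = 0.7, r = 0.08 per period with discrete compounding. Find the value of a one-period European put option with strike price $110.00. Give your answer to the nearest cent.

$12.45

Risk-neutral probability p = (1 + 0.08 − 0.7)/(1.25 − 0.7) = 0.3800/0.5500 = 0.6909
Terminal stock prices: S_u = 118.8, S_d = 66.5
Terminal payoffs (K − S): max(-8.75, 0) = 0, max(43.5, 0) = 43.5
Node 0 (S = 95): V_0 = 1/1.08·[0.6909·0.0000 + 0.3091·43.5000] = 12.4495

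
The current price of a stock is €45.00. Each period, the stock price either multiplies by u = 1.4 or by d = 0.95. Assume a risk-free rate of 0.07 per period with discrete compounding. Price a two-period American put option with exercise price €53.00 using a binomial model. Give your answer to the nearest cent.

Risk-neutral probability p = (1 + 0.07 − 0.95)/(1.4 − 0.95) = 0.1200/0.4500 = 0.2667
Terminal stock prices: S_uu = 88.2, S_ud = 59.85, S_dd = 40.61
Terminal payoffs (K − S): max(-35.2, 0) = 0, max(-6.85, 0) = 0, max(12.39, 0) = 12.39
Node u (S = 63): continuation = 1/1.07·[0.2667·0.0000 + 0.7333·0.0000] = 0.0000; exercise value = 0.0000 ≤ continuation, so V_u = 0.0000
Node d (S = 42.75): continuation = 1/1.07·[0.2667·0.0000 + 0.7333·12.3875] = 8.4899; exercise value = 10.2500 > continuation, so V_d = 10.2500 (exercise)
Node 0 (S = 45): continuation = 1/1.07·[0.2667·0.0000 + 0.7333·10.2500] = 7.0249; exercise value = 8.0000 > continuation, so V_0 = 8.0000 (exercise)

€8.00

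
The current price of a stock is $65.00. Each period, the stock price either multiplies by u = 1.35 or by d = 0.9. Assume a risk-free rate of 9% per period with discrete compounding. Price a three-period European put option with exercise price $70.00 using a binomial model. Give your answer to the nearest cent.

$3.37

Risk-neutral probability p = (1 + 0.09 − 0.9)/(1.35 − 0.9) = 0.1900/0.4500 = 0.4222
Terminal stock prices: S_uuu = 159.9, S_uud = 106.6, S_udd = 71.08, S_ddd = 47.39
Terminal payoffs (K − S): max(-89.92, 0) = 0, max(-36.62, 0) = 0, max(-1.078, 0) = 0, max(22.61, 0) = 22.61
Node uu (S = 118.5): V_uu = 1/1.09·[0.4222·0.0000 + 0.5778·0.0000] = 0.0000
Node ud (S = 78.98): V_ud = 1/1.09·[0.4222·0.0000 + 0.5778·0.0000] = 0.0000
Node dd (S = 52.65): V_dd = 1/1.09·[0.4222·0.0000 + 0.5778·22.6150] = 11.9876
Node u (S = 87.75): V_u = 1/1.09·[0.4222·0.0000 + 0.5778·0.0000] = 0.0000
Node d (S = 58.5): V_d = 1/1.09·[0.4222·0.0000 + 0.5778·11.9876] = 6.3543
Node 0 (S = 65): V_0 = 1/1.09·[0.4222·0.0000 + 0.5778·6.3543] = 3.3682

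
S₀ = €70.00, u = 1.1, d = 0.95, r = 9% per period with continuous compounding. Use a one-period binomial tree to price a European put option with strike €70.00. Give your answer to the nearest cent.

€0.12

Risk-neutral probability p = (e^0.09 − 0.95)/(1.1 − 0.95) = 0.1442/0.1500 = 0.9612
Terminal stock prices: S_u = 77, S_d = 66.5
Terminal payoffs (K − S): max(-7, 0) = 0, max(3.5, 0) = 3.5
Node 0 (S = 70): V_0 = e^(−0.09)·[0.9612·0.0000 + 0.0388·3.5000] = 0.1242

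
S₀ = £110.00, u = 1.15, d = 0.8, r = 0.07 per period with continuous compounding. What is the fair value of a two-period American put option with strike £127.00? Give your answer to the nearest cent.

£17.00

Risk-neutral probability p = (e^0.07 − 0.8)/(1.15 − 0.8) = 0.2725/0.3500 = 0.7786
Terminal stock prices: S_uu = 145.5, S_ud = 101.2, S_dd = 70.4
Terminal payoffs (K − S): max(-18.47, 0) = 0, max(25.8, 0) = 25.8, max(56.6, 0) = 56.6
Node u (S = 126.5): continuation = e^(−0.07)·[0.7786·0.0000 + 0.2214·25.8000] = 5.3261; exercise value = 0.5000 ≤ continuation, so V_u = 5.3261
Node d (S = 88): continuation = e^(−0.07)·[0.7786·25.8000 + 0.2214·56.6000] = 30.4140; exercise value = 39.0000 > continuation, so V_d = 39.0000 (exercise)
Node 0 (S = 110): continuation = e^(−0.07)·[0.7786·5.3261 + 0.2214·39.0000] = 11.9175; exercise value = 17.0000 > continuation, so V_0 = 17.0000 (exercise)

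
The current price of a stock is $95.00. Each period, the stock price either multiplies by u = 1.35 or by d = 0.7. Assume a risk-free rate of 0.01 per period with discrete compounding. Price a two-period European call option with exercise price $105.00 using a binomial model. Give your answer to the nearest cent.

$15.19

Risk-neutral probability p = (1 + 0.01 − 0.7)/(1.35 − 0.7) = 0.3100/0.6500 = 0.4769
Terminal stock prices: S_uu = 173.1, S_ud = 89.77, S_dd = 46.55
Terminal payoffs (S − K): max(68.14, 0) = 68.14, max(-15.23, 0) = 0, max(-58.45, 0) = 0
Node u (S = 128.2): V_u = 1/1.01·[0.4769·68.1375 + 0.5231·0.0000] = 32.1746
Node d (S = 66.5): V_d = 1/1.01·[0.4769·0.0000 + 0.5231·0.0000] = 0.0000
Node 0 (S = 95): V_0 = 1/1.01·[0.4769·32.1746 + 0.5231·0.0000] = 15.1929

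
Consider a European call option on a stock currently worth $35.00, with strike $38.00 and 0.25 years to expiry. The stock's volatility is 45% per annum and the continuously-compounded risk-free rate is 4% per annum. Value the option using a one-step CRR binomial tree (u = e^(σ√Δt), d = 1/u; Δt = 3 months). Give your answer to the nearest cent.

CRR parameters: u = e^(σ√Δt) = e^(0.45·√0.25) = 1.2523, d = 1/u = 0.7985
Per-period rate: rΔt = 0.04·0.25 = 0.01, so R = e^0.01 = 1.0101
Risk-neutral probability p = (e^0.01 − 0.7985)/(1.2523 − 0.7985) = 0.2115/0.4538 = 0.4661
Terminal stock prices: S_u = 43.83, S_d = 27.95
Terminal payoffs (S − K): max(5.831, 0) = 5.831, max(-10.05, 0) = 0
Node 0 (S = 35): V_0 = e^(−0.01)·[0.4661·5.8313 + 0.5339·0.0000] = 2.6911

$2.69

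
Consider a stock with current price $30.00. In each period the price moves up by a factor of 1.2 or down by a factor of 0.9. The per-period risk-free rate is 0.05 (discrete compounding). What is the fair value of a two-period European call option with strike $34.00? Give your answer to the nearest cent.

Risk-neutral probability p = (1 + 0.05 − 0.9)/(1.2 − 0.9) = 0.1500/0.3000 = 0.5000
Terminal stock prices: S_uu = 43.2, S_ud = 32.4, S_dd = 24.3
Terminal payoffs (S − K): max(9.2, 0) = 9.2, max(-1.6, 0) = 0, max(-9.7, 0) = 0
Node u (S = 36): V_u = 1/1.05·[0.5000·9.2000 + 0.5000·0.0000] = 4.3810
Node d (S = 27): V_d = 1/1.05·[0.5000·0.0000 + 0.5000·0.0000] = 0.0000
Node 0 (S = 30): V_0 = 1/1.05·[0.5000·4.3810 + 0.5000·0.0000] = 2.0862

$2.09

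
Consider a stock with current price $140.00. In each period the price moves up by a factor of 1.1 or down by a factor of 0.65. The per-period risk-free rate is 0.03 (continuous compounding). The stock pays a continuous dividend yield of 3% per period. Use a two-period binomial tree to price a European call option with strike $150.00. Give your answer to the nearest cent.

Per-period risk-free factor R = e^0.03 = 1.0305; dividend-adjusted growth = e^(0.03−0.03) = 1.0000.
Risk-neutral probability p = (1.0000 − 0.65)/(1.1 − 0.65) = 0.3500/0.4500 = 0.7778
Terminal stock prices: S_uu = 169.4, S_ud = 100.1, S_dd = 59.15
Terminal payoffs (S − K): max(19.4, 0) = 19.4, max(-49.9, 0) = 0, max(-90.85, 0) = 0
Node u (S = 154): V_u = e^(−0.03)·[0.7778·19.4000 + 0.2222·0.0000] = 14.6429
Node d (S = 91): V_d = e^(−0.03)·[0.7778·0.0000 + 0.2222·0.0000] = 0.0000
Node 0 (S = 140): V_0 = e^(−0.03)·[0.7778·14.6429 + 0.2222·0.0000] = 11.0524

$11.05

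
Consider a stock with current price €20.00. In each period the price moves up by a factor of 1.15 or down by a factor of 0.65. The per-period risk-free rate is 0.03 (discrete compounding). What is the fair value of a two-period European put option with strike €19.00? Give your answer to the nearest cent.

€1.97

Risk-neutral probability p = (1 + 0.03 − 0.65)/(1.15 − 0.65) = 0.3800/0.5000 = 0.7600
Terminal stock prices: S_uu = 26.45, S_ud = 14.95, S_dd = 8.45
Terminal payoffs (K − S): max(-7.45, 0) = 0, max(4.05, 0) = 4.05, max(10.55, 0) = 10.55
Node u (S = 23): V_u = 1/1.03·[0.7600·0.0000 + 0.2400·4.0500] = 0.9437
Node d (S = 13): V_d = 1/1.03·[0.7600·4.0500 + 0.2400·10.5500] = 5.4466
Node 0 (S = 20): V_0 = 1/1.03·[0.7600·0.9437 + 0.2400·5.4466] = 1.9654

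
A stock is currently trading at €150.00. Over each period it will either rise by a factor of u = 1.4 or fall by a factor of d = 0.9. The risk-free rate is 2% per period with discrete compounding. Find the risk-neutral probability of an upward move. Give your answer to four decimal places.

Risk-neutral probability p = (1 + 0.02 − 0.9)/(1.4 − 0.9) = 0.1200/0.5000 = 0.2400

p = 0.2400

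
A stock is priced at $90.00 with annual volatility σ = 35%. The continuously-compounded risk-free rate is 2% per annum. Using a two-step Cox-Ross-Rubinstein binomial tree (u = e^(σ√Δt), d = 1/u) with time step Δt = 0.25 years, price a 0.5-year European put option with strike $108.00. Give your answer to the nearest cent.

CRR parameters: u = e^(σ√Δt) = e^(0.35·√0.25) = 1.1912, d = 1/u = 0.8395
Per-period rate: rΔt = 0.02·0.25 = 0.005, so R = e^0.005 = 1.0050
Risk-neutral probability p = (e^0.005 − 0.8395)/(1.1912 − 0.8395) = 0.1656/0.3518 = 0.4706
Terminal stock prices: S_uu = 127.7, S_ud = 90, S_dd = 63.42
Terminal payoffs (K − S): max(-19.72, 0) = 0, max(18, 0) = 18, max(44.58, 0) = 44.58
Node u (S = 107.2): V_u = e^(−0.005)·[0.4706·0.0000 + 0.5294·18.0000] = 9.4815
Node d (S = 75.55): V_d = e^(−0.005)·[0.4706·18.0000 + 0.5294·44.5781] = 31.9102
Node 0 (S = 90): V_0 = e^(−0.005)·[0.4706·9.4815 + 0.5294·31.9102] = 21.2485

$21.25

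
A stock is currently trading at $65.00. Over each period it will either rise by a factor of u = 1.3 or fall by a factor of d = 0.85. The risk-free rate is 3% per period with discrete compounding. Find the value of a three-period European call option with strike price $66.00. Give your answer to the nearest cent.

Risk-neutral probability p = (1 + 0.03 − 0.85)/(1.3 − 0.85) = 0.1800/0.4500 = 0.4000
Terminal stock prices: S_uuu = 142.8, S_uud = 93.37, S_udd = 61.05, S_ddd = 39.92
Terminal payoffs (S − K): max(76.81, 0) = 76.81, max(27.37, 0) = 27.37, max(-4.949, 0) = 0, max(-26.08, 0) = 0
Node uu (S = 109.9): V_uu = 1/1.03·[0.4000·76.8050 + 0.6000·27.3725] = 45.7723
Node ud (S = 71.83): V_ud = 1/1.03·[0.4000·27.3725 + 0.6000·0.0000] = 10.6301
Node dd (S = 46.96): V_dd = 1/1.03·[0.4000·0.0000 + 0.6000·0.0000] = 0.0000
Node u (S = 84.5): V_u = 1/1.03·[0.4000·45.7723 + 0.6000·10.6301] = 23.9680
Node d (S = 55.25): V_d = 1/1.03·[0.4000·10.6301 + 0.6000·0.0000] = 4.1282
Node 0 (S = 65): V_0 = 1/1.03·[0.4000·23.9680 + 0.6000·4.1282] = 11.7127

$11.71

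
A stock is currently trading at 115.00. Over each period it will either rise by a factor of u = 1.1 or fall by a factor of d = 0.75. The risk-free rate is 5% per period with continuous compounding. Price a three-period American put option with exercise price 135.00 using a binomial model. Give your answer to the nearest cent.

Risk-neutral probability p = (e^0.05 − 0.75)/(1.1 − 0.75) = 0.3013/0.3500 = 0.8608
Terminal stock prices: S_uuu = 153.1, S_uud = 104.4, S_udd = 71.16, S_ddd = 48.52
Terminal payoffs (K − S): max(-18.07, 0) = 0, max(30.64, 0) = 30.64, max(63.84, 0) = 63.84, max(86.48, 0) = 86.48
Node uu (S = 139.2): continuation = e^(−0.05)·[0.8608·0.0000 + 0.1392·30.6375] = 4.0575; exercise value = 0.0000 ≤ continuation, so V_uu = 4.0575
Node ud (S = 94.88): continuation = e^(−0.05)·[0.8608·30.6375 + 0.1392·63.8437] = 33.5410; exercise value = 40.1250 > continuation, so V_ud = 40.1250 (exercise)
Node dd (S = 64.69): continuation = e^(−0.05)·[0.8608·63.8437 + 0.1392·86.4844] = 63.7285; exercise value = 70.3125 > continuation, so V_dd = 70.3125 (exercise)
Node u (S = 126.5): continuation = e^(−0.05)·[0.8608·4.0575 + 0.1392·40.1250] = 8.6362; exercise value = 8.5000 ≤ continuation, so V_u = 8.6362
Node d (S = 86.25): continuation = e^(−0.05)·[0.8608·40.1250 + 0.1392·70.3125] = 42.1660; exercise value = 48.7500 > continuation, so V_d = 48.7500 (exercise)
Node 0 (S = 115): continuation = e^(−0.05)·[0.8608·8.6362 + 0.1392·48.7500] = 13.5275; exercise value = 20.0000 > continuation, so V_0 = 20.0000 (exercise)

20.00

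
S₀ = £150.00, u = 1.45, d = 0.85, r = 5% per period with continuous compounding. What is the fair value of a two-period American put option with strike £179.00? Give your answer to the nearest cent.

Risk-neutral probability p = (e^0.05 − 0.85)/(1.45 − 0.85) = 0.2013/0.6000 = 0.3355
Terminal stock prices: S_uu = 315.4, S_ud = 184.9, S_dd = 108.4
Terminal payoffs (K − S): max(-136.4, 0) = 0, max(-5.875, 0) = 0, max(70.63, 0) = 70.63
Node u (S = 217.5): continuation = e^(−0.05)·[0.3355·0.0000 + 0.6645·0.0000] = 0.0000; exercise value = 0.0000 ≤ continuation, so V_u = 0.0000
Node d (S = 127.5): continuation = e^(−0.05)·[0.3355·0.0000 + 0.6645·70.6250] = 44.6447; exercise value = 51.5000 > continuation, so V_d = 51.5000 (exercise)
Node 0 (S = 150): continuation = e^(−0.05)·[0.3355·0.0000 + 0.6645·51.5000] = 32.5551; exercise value = 29.0000 ≤ continuation, so V_0 = 32.5551

£32.56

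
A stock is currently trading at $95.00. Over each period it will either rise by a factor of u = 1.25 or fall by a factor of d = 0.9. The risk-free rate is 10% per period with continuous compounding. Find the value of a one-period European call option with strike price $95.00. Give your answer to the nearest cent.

$12.60

Risk-neutral probability p = (e^0.1 − 0.9)/(1.25 − 0.9) = 0.2052/0.3500 = 0.5862
Terminal stock prices: S_u = 118.8, S_d = 85.5
Terminal payoffs (S − K): max(23.75, 0) = 23.75, max(-9.5, 0) = 0
Node 0 (S = 95): V_0 = e^(−0.1)·[0.5862·23.7500 + 0.4138·0.0000] = 12.5974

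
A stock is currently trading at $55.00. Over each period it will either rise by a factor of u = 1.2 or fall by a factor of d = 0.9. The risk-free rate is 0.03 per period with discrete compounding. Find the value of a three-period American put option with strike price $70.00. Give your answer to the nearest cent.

$15.00

Risk-neutral probability p = (1 + 0.03 − 0.9)/(1.2 − 0.9) = 0.1300/0.3000 = 0.4333
Terminal stock prices: S_uuu = 95.04, S_uud = 71.28, S_udd = 53.46, S_ddd = 40.1
Terminal payoffs (K − S): max(-25.04, 0) = 0, max(-1.28, 0) = 0, max(16.54, 0) = 16.54, max(29.9, 0) = 29.9
Node uu (S = 79.2): continuation = 1/1.03·[0.4333·0.0000 + 0.5667·0.0000] = 0.0000; exercise value = 0.0000 ≤ continuation, so V_uu = 0.0000
Node ud (S = 59.4): continuation = 1/1.03·[0.4333·0.0000 + 0.5667·16.5400] = 9.0997; exercise value = 10.6000 > continuation, so V_ud = 10.6000 (exercise)
Node dd (S = 44.55): continuation = 1/1.03·[0.4333·16.5400 + 0.5667·29.9050] = 23.4112; exercise value = 25.4500 > continuation, so V_dd = 25.4500 (exercise)
Node u (S = 66): continuation = 1/1.03·[0.4333·0.0000 + 0.5667·10.6000] = 5.8317; exercise value = 4.0000 ≤ continuation, so V_u = 5.8317
Node d (S = 49.5): continuation = 1/1.03·[0.4333·10.6000 + 0.5667·25.4500] = 18.4612; exercise value = 20.5000 > continuation, so V_d = 20.5000 (exercise)
Node 0 (S = 55): continuation = 1/1.03·[0.4333·5.8317 + 0.5667·20.5000] = 13.7318; exercise value = 15.0000 > continuation, so V_0 = 15.0000 (exercise)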